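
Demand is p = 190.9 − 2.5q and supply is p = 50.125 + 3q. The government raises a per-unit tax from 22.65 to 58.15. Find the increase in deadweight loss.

260.76

Competitive equilibrium: 190.9 − 2.5q = 50.125 + 3q → q* = 25.5955, p* = 126.9114.
For a per-unit tax t: Δq = t/5.5, so DWL = ½·t·(t/5.5) = t²/11.
At t = 22.65: DWL = 46.638. At t = 58.15: DWL = 307.402.
Increase = 307.402 − 46.638 = 260.76.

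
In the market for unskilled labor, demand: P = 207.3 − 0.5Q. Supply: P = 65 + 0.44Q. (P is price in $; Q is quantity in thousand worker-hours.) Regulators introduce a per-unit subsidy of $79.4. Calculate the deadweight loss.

$3353.38 thousand

Competitive equilibrium: 207.3 − 0.5Q = 65 + 0.44Q → Q* = 151.383, P* = 131.6085.
The subsidy lowers effective supply by 79.4: P = 0.44Q − 14.4.
New quantity: 207.3 − 0.5Q = 0.44Q − 14.4 → Q' = 235.8511.
Overproduction ΔQ = 235.8511 − 151.383 = 84.4681; wedge = subsidy = 79.4.
Deadweight loss = ½ × 84.4681 × 79.4 = $3353.38 thousand.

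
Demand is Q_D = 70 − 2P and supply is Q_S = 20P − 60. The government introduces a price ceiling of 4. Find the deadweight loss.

400.91

In inverse form: demand P = 35 − 0.5Q, supply P = 3 + 0.05Q.
Competitive equilibrium: 35 − 0.5Q = 3 + 0.05Q → Q* = 58.1818, P* = 5.9091.
At the ceiling P = 4, quantity supplied = (4 − 3)/0.05 = 20.
Willingness to pay at Q' = 20: 35 − 0.5·20 = 25.
ΔQ = 58.1818 − 20 = 38.1818; wedge = 25 − 4 = 21.
Welfare loss = ½ × 38.1818 × 21 = 400.91.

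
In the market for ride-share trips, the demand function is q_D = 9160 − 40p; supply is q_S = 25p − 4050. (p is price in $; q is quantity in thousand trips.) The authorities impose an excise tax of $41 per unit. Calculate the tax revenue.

In inverse form: demand p = 229 − 0.025q, supply p = 162 + 0.04q.
Competitive equilibrium: 229 − 0.025q = 162 + 0.04q → q* = 1030.7692, p* = 203.2308.
With the tax, the buyer price exceeds the seller price by 41: (229 − 0.025q) − (162 + 0.04q) = 41 → q' = 400.
Tax revenue = 41 × 400 = $16400 thousand.

$16400 thousand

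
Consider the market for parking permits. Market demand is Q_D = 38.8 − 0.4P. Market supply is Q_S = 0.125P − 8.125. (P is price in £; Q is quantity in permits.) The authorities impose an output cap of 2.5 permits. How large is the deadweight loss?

In inverse form: demand P = 97 − 2.5Q, supply P = 65 + 8Q.
Competitive equilibrium: 97 − 2.5Q = 65 + 8Q → Q* = 3.0476, P* = 89.381.
At Q = 2.5: demand price = 97 − 2.5·2.5 = 90.75; supply price = 65 + 8·2.5 = 85.
ΔQ = 3.0476 − 2.5 = 0.5476; wedge = 90.75 − 85 = 5.75.
Deadweight loss = ½ × 0.5476 × 5.75 = £1.57.

£1.57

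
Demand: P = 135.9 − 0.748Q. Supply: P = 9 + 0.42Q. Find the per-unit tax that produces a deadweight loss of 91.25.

14.6

Competitive equilibrium: 135.9 − 0.748Q = 9 + 0.42Q → Q* = 108.6473, P* = 54.6318.
A tax t gives ΔQ = t/1.168 and wedge t, so DWL = t²/2.336.
t²/2.336 = 91.25 → t² = 213.16 → t = 14.6.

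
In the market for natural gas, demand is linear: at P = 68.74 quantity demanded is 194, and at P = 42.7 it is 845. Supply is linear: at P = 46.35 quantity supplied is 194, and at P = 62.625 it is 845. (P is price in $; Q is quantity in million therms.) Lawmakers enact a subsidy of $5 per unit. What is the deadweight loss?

Demand slope = (42.7 − 68.74)/(845 − 194) = −0.04, so P = 76.5 − 0.04Q.
Supply slope = (62.625 − 46.35)/(845 − 194) = 0.025, so P = 41.5 + 0.025Q.
Competitive equilibrium: 76.5 − 0.04Q = 41.5 + 0.025Q → Q* = 538.4615, P* = 54.9615.
The subsidy lowers effective supply by 5: P = 36.5 + 0.025Q.
New quantity: 76.5 − 0.04Q = 36.5 + 0.025Q → Q' = 615.3846.
Overproduction ΔQ = 615.3846 − 538.4615 = 76.9231; wedge = subsidy = 5.
Welfare loss = ½ × 76.9231 × 5 = $192.31 million.

$192.31 million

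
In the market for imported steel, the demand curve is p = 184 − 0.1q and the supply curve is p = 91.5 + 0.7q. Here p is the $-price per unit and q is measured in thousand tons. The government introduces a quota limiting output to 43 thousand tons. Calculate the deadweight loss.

Competitive equilibrium: 184 − 0.1q = 91.5 + 0.7q → q* = 115.625, p* = 172.4375.
At q = 43: demand price = 184 − 0.1·43 = 179.7; supply price = 91.5 + 0.7·43 = 121.6.
Δq = 115.625 − 43 = 72.625; wedge = 179.7 − 121.6 = 58.1.
DWL = ½ × 72.625 × 58.1 = $2109.76 thousand.

$2109.76 thousand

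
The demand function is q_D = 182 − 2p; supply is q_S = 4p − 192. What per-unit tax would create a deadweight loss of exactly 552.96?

28.8

In inverse form: demand p = 91 − 0.5q, supply p = 48 + 0.25q.
Competitive equilibrium: 91 − 0.5q = 48 + 0.25q → q* = 57.3333, p* = 62.3333.
A tax t gives Δq = t/0.75 and wedge t, so DWL = t²/1.5.
t²/1.5 = 552.96 → t² = 829.44 → t = 28.8.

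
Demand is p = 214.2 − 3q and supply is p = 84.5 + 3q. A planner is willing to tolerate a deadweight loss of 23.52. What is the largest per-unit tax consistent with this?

16.8

Competitive equilibrium: 214.2 − 3q = 84.5 + 3q → q* = 21.6167, p* = 149.35.
A tax t gives Δq = t/6 and wedge t, so DWL = t²/12.
t²/12 = 23.52 → t² = 282.24 → t = 16.8.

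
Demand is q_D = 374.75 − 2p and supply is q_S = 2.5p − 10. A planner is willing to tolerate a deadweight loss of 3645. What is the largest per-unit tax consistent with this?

In inverse form: demand p = 187.375 − 0.5q, supply p = 4 + 0.4q.
Competitive equilibrium: 187.375 − 0.5q = 4 + 0.4q → q* = 203.75, p* = 85.5.
A tax t gives Δq = t/0.9 and wedge t, so DWL = t²/1.8.
t²/1.8 = 3645 → t² = 6561 → t = 81.

81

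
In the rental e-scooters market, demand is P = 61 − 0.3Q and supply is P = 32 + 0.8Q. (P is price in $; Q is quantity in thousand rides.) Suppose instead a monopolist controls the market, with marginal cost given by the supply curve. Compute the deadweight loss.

$17.55 thousand

Competitive equilibrium: 61 − 0.3Q = 32 + 0.8Q → Q* = 26.3636, P* = 53.0909.
Marginal revenue: MR = 61 − 0.6Q. Set MR = MC: 61 − 0.6Q = 32 + 0.8Q → Q_m = 20.7143.
Price P_m = 61 − 0.3·20.7143 = 54.7857; MC(Q_m) = 32 + 0.8·20.7143 = 48.5714.
Competitive Q* = 26.3636, so ΔQ = 5.6493; wedge = 54.7857 − 48.5714 = 6.2143.
DWL = ½ × 5.6493 × 6.2143 = $17.55 thousand.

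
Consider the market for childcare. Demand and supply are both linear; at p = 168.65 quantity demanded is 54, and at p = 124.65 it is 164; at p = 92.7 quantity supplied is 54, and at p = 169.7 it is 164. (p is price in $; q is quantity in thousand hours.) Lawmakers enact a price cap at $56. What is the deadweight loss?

$8115.77 thousand

Demand slope = (124.65 − 168.65)/(164 − 54) = −0.4, so p = 190.25 − 0.4q.
Supply slope = (169.7 − 92.7)/(164 − 54) = 0.7, so p = 54.9 + 0.7q.
Competitive equilibrium: 190.25 − 0.4q = 54.9 + 0.7q → q* = 123.0455, p* = 141.0318.
At the ceiling p = 56, quantity supplied = (56 − 54.9)/0.7 = 1.5714.
Willingness to pay at q' = 1.5714: 190.25 − 0.4·1.5714 = 189.6214.
Δq = 123.0455 − 1.5714 = 121.4741; wedge = 189.6214 − 56 = 133.6214.
DWL = ½ × 121.4741 × 133.6214 = $8115.77 thousand.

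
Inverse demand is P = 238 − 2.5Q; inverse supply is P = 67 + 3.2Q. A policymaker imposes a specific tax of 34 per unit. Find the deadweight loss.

101.40

Competitive equilibrium: 238 − 2.5Q = 67 + 3.2Q → Q* = 30, P* = 163.
With the tax, the buyer price exceeds the seller price by 34: (238 − 2.5Q) − (67 + 3.2Q) = 34 → Q' = 24.0351.
ΔQ = 30 − 24.0351 = 5.9649; the wedge equals the tax, 34.
The triangle = ½ × 5.9649 × 34 = 101.40.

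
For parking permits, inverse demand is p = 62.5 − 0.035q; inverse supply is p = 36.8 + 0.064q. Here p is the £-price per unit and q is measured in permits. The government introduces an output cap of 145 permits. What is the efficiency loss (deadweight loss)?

£650.05

Competitive equilibrium: 62.5 − 0.035q = 36.8 + 0.064q → q* = 259.596, p* = 53.4141.
At q = 145: demand price = 62.5 − 0.035·145 = 57.425; supply price = 36.8 + 0.064·145 = 46.08.
Δq = 259.596 − 145 = 114.596; wedge = 57.425 − 46.08 = 11.345.
Welfare loss = ½ × 114.596 × 11.345 = £650.05.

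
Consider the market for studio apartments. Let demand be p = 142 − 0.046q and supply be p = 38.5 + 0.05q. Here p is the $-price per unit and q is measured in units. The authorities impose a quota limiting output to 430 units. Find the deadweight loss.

$20163.17

Competitive equilibrium: 142 − 0.046q = 38.5 + 0.05q → q* = 1078.125, p* = 92.4063.
At q = 430: demand price = 142 − 0.046·430 = 122.22; supply price = 38.5 + 0.05·430 = 60.
Δq = 1078.125 − 430 = 648.125; wedge = 122.22 − 60 = 62.22.
DWL = ½ × 648.125 × 62.22 = $20163.17.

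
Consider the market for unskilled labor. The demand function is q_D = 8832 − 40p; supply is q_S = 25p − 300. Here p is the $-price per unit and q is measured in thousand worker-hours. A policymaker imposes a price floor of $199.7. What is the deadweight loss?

$182288.64 thousand

In inverse form: demand p = 220.8 − 0.025q, supply p = 12 + 0.04q.
Competitive equilibrium: 220.8 − 0.025q = 12 + 0.04q → q* = 3212.3077, p* = 140.4923.
At the floor p = 199.7, quantity demanded = (220.8 − 199.7)/0.025 = 844.
Sellers' marginal cost at q' = 844: 12 + 0.04·844 = 45.76.
Δq = 3212.3077 − 844 = 2368.3077; wedge = 199.7 − 45.76 = 153.94.
Deadweight loss = ½ × 2368.3077 × 153.94 = $182288.64 thousand.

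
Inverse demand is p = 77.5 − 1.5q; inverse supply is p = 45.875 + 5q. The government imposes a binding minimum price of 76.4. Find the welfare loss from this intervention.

55.49

Competitive equilibrium: 77.5 − 1.5q = 45.875 + 5q → q* = 4.8654, p* = 70.2019.
At the floor p = 76.4, quantity demanded = (77.5 − 76.4)/1.5 = 0.7333.
Sellers' marginal cost at q' = 0.7333: 45.875 + 5·0.7333 = 49.5415.
Δq = 4.8654 − 0.7333 = 4.1321; wedge = 76.4 − 49.5415 = 26.8585.
DWL = ½ × 4.1321 × 26.8585 = 55.49.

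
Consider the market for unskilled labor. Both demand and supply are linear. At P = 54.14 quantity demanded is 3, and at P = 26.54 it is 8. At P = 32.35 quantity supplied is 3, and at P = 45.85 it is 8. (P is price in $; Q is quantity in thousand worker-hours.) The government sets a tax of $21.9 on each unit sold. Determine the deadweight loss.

$29.17 thousand

Demand slope = (26.54 − 54.14)/(8 − 3) = −5.52, so P = 70.7 − 5.52Q.
Supply slope = (45.85 − 32.35)/(8 − 3) = 2.7, so P = 24.25 + 2.7Q.
Competitive equilibrium: 70.7 − 5.52Q = 24.25 + 2.7Q → Q* = 5.6509, P* = 39.5073.
With the tax, the buyer price exceeds the seller price by 21.9: (70.7 − 5.52Q) − (24.25 + 2.7Q) = 21.9 → Q' = 2.9866.
ΔQ = 5.6509 − 2.9866 = 2.6643; the wedge equals the tax, 21.9.
DWL = ½ × 2.6643 × 21.9 = $29.17 thousand.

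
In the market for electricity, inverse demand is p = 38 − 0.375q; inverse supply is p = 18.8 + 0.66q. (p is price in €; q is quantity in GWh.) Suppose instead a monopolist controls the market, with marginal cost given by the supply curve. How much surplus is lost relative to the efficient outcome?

Competitive equilibrium: 38 − 0.375q = 18.8 + 0.66q → q* = 18.5507, p* = 31.0435.
Marginal revenue: MR = 38 − 0.75q. Set MR = MC: 38 − 0.75q = 18.8 + 0.66q → q_m = 13.617.
Price p_m = 38 − 0.375·13.617 = 32.8936; MC(q_m) = 18.8 + 0.66·13.617 = 27.7872.
Competitive q* = 18.5507, so Δq = 4.9337; wedge = 32.8936 − 27.7872 = 5.1064.
DWL = ½ × 4.9337 × 5.1064 = €12.60.

€12.60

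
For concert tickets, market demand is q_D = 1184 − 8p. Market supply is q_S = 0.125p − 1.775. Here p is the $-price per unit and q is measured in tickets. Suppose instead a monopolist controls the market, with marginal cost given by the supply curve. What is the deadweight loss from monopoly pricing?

$0.25

In inverse form: demand p = 148 − 0.125q, supply p = 14.2 + 8q.
Competitive equilibrium: 148 − 0.125q = 14.2 + 8q → q* = 16.4677, p* = 145.9415.
Marginal revenue: MR = 148 − 0.25q. Set MR = MC: 148 − 0.25q = 14.2 + 8q → q_m = 16.2182.
Price p_m = 148 − 0.125·16.2182 = 145.9727; MC(q_m) = 14.2 + 8·16.2182 = 143.9456.
Competitive q* = 16.4677, so Δq = 0.2495; wedge = 145.9727 − 143.9456 = 2.0271.
Deadweight loss = ½ × 0.2495 × 2.0271 = $0.25.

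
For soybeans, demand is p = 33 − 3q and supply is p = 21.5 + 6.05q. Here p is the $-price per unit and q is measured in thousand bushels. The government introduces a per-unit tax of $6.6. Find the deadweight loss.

$2.41 thousand

Competitive equilibrium: 33 − 3q = 21.5 + 6.05q → q* = 1.2707, p* = 29.1878.
With the tax, the buyer price exceeds the seller price by 6.6: (33 − 3q) − (21.5 + 6.05q) = 6.6 → q' = 0.5414.
Δq = 1.2707 − 0.5414 = 0.7293; the wedge equals the tax, 6.6.
DWL = ½ × 0.7293 × 6.6 = $2.41 thousand.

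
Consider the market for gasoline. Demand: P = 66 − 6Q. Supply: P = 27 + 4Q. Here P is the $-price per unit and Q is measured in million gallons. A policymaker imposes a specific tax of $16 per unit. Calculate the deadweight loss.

Competitive equilibrium: 66 − 6Q = 27 + 4Q → Q* = 3.9, P* = 42.6.
With the tax, the buyer price exceeds the seller price by 16: (66 − 6Q) − (27 + 4Q) = 16 → Q' = 2.3.
ΔQ = 3.9 − 2.3 = 1.6; the wedge equals the tax, 16.
Deadweight loss = ½ × 1.6 × 16 = $12.80 million.

$12.80 million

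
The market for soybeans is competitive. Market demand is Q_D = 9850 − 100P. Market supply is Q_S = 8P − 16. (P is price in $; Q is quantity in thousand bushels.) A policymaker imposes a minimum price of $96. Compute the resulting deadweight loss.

$14583.56 thousand

In inverse form: demand P = 98.5 − 0.01Q, supply P = 2 + 0.125Q.
Competitive equilibrium: 98.5 − 0.01Q = 2 + 0.125Q → Q* = 714.8148, P* = 91.3519.
At the floor P = 96, quantity demanded = (98.5 − 96)/0.01 = 250.
Sellers' marginal cost at Q' = 250: 2 + 0.125·250 = 33.25.
ΔQ = 714.8148 − 250 = 464.8148; wedge = 96 − 33.25 = 62.75.
Welfare loss = ½ × 464.8148 × 62.75 = $14583.56 thousand.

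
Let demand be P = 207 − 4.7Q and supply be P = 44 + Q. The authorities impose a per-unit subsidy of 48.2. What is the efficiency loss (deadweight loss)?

Competitive equilibrium: 207 − 4.7Q = 44 + Q → Q* = 28.5965, P* = 72.5965.
The subsidy lowers effective supply by 48.2: P = Q − 4.2.
New quantity: 207 − 4.7Q = Q − 4.2 → Q' = 37.0526.
Overproduction ΔQ = 37.0526 − 28.5965 = 8.4561; wedge = subsidy = 48.2.
Deadweight loss = ½ × 8.4561 × 48.2 = 203.79.

203.79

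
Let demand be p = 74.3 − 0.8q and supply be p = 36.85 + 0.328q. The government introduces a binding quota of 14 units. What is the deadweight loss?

Competitive equilibrium: 74.3 − 0.8q = 36.85 + 0.328q → q* = 33.2004, p* = 47.7397.
At q = 14: demand price = 74.3 − 0.8·14 = 63.1; supply price = 36.85 + 0.328·14 = 41.442.
Δq = 33.2004 − 14 = 19.2004; wedge = 63.1 − 41.442 = 21.658.
Welfare loss = ½ × 19.2004 × 21.658 = 207.92.

207.92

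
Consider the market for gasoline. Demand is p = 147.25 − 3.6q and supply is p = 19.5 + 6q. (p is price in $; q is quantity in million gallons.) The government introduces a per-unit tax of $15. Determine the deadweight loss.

Competitive equilibrium: 147.25 − 3.6q = 19.5 + 6q → q* = 13.3073, p* = 99.3438.
With the tax, the buyer price exceeds the seller price by 15: (147.25 − 3.6q) − (19.5 + 6q) = 15 → q' = 11.7448.
Δq = 13.3073 − 11.7448 = 1.5625; the wedge equals the tax, 15.
Welfare loss = ½ × 1.5625 × 15 = $11.72 million.

$11.72 million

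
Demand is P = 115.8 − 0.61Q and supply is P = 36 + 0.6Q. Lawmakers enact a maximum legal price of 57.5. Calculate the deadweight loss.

Competitive equilibrium: 115.8 − 0.61Q = 36 + 0.6Q → Q* = 65.9504, P* = 75.5702.
At the ceiling P = 57.5, quantity supplied = (57.5 − 36)/0.6 = 35.8333.
Willingness to pay at Q' = 35.8333: 115.8 − 0.61·35.8333 = 93.9417.
ΔQ = 65.9504 − 35.8333 = 30.1171; wedge = 93.9417 − 57.5 = 36.4417.
Deadweight loss = ½ × 30.1171 × 36.4417 = 548.76.

548.76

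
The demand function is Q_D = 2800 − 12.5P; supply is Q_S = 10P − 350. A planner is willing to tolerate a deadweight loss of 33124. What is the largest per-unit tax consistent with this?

In inverse form: demand P = 224 − 0.08Q, supply P = 35 + 0.1Q.
Competitive equilibrium: 224 − 0.08Q = 35 + 0.1Q → Q* = 1050, P* = 140.
A tax t gives ΔQ = t/0.18 and wedge t, so DWL = t²/0.36.
t²/0.36 = 33124 → t² = 11924.64 → t = 109.2.

109.2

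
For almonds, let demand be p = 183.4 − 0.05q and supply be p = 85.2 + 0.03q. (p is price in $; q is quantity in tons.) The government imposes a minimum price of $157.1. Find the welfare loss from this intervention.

$19684.09

Competitive equilibrium: 183.4 − 0.05q = 85.2 + 0.03q → q* = 1227.5, p* = 122.025.
At the floor p = 157.1, quantity demanded = (183.4 − 157.1)/0.05 = 526.
Sellers' marginal cost at q' = 526: 85.2 + 0.03·526 = 100.98.
Δq = 1227.5 − 526 = 701.5; wedge = 157.1 − 100.98 = 56.12.
DWL = ½ × 701.5 × 56.12 = $19684.09.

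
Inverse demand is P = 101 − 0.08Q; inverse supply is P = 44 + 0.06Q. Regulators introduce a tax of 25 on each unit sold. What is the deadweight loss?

2232.14

Competitive equilibrium: 101 − 0.08Q = 44 + 0.06Q → Q* = 407.1429, P* = 68.4286.
With the tax, the buyer price exceeds the seller price by 25: (101 − 0.08Q) − (44 + 0.06Q) = 25 → Q' = 228.5714.
ΔQ = 407.1429 − 228.5714 = 178.5715; the wedge equals the tax, 25.
Welfare loss = ½ × 178.5715 × 25 = 2232.14.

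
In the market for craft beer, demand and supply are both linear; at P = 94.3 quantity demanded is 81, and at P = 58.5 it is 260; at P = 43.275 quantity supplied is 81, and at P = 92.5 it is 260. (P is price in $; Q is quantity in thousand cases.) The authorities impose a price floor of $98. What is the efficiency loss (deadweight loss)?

$3765.83 thousand

Demand slope = (58.5 − 94.3)/(260 − 81) = −0.2, so P = 110.5 − 0.2Q.
Supply slope = (92.5 − 43.275)/(260 − 81) = 0.275, so P = 21 + 0.275Q.
Competitive equilibrium: 110.5 − 0.2Q = 21 + 0.275Q → Q* = 188.4211, P* = 72.8158.
At the floor P = 98, quantity demanded = (110.5 − 98)/0.2 = 62.5.
Sellers' marginal cost at Q' = 62.5: 21 + 0.275·62.5 = 38.1875.
ΔQ = 188.4211 − 62.5 = 125.9211; wedge = 98 − 38.1875 = 59.8125.
Deadweight loss = ½ × 125.9211 × 59.8125 = $3765.83 thousand.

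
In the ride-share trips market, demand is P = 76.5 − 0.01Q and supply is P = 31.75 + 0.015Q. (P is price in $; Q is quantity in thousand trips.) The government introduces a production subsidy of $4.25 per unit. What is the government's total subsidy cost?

$8330 thousand

Competitive equilibrium: 76.5 − 0.01Q = 31.75 + 0.015Q → Q* = 1790, P* = 58.6.
The subsidy lowers effective supply by 4.25: P = 27.5 + 0.015Q.
New quantity: 76.5 − 0.01Q = 27.5 + 0.015Q → Q' = 1960.
Total subsidy cost = 4.25 × 1960 = $8330 thousand.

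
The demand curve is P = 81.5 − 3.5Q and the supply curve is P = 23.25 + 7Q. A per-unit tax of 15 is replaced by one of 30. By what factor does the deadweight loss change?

Competitive equilibrium: 81.5 − 3.5Q = 23.25 + 7Q → Q* = 5.5476, P* = 62.0833.
For a per-unit tax t: ΔQ = t/10.5, so DWL = ½·t·(t/10.5) = t²/21.
At t = 15: DWL = 10.714. At t = 30: DWL = 42.857.
Ratio = (30/15)² = 4.

4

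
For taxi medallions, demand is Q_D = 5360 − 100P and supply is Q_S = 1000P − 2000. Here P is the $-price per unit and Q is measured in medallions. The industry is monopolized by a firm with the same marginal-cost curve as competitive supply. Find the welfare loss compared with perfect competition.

In inverse form: demand P = 53.6 − 0.01Q, supply P = 2 + 0.001Q.
Competitive equilibrium: 53.6 − 0.01Q = 2 + 0.001Q → Q* = 4690.909091, P* = 6.690909.
Marginal revenue: MR = 53.6 − 0.02Q. Set MR = MC: 53.6 − 0.02Q = 2 + 0.001Q → Q_m = 2457.142857.
Price P_m = 53.6 − 0.01·2457.142857 = 29.028571; MC(Q_m) = 2 + 0.001·2457.142857 = 4.457143.
Competitive Q* = 4690.909091, so ΔQ = 2233.766234; wedge = 29.028571 − 4.457143 = 24.571428.
The triangle = ½ × 2233.766234 × 24.571428 = $27443.41.

$27443.41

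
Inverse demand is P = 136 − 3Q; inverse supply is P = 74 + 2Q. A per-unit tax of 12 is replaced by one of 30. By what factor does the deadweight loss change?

Competitive equilibrium: 136 − 3Q = 74 + 2Q → Q* = 12.4, P* = 98.8.
For a per-unit tax t: ΔQ = t/5, so DWL = ½·t·(t/5) = t²/10.
At t = 12: DWL = 14.4. At t = 30: DWL = 90.
Ratio = (30/12)² = 6.25.

6.25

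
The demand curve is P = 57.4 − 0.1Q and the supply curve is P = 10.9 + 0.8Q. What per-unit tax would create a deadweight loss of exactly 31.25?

7.5

Competitive equilibrium: 57.4 − 0.1Q = 10.9 + 0.8Q → Q* = 51.6667, P* = 52.2333.
A tax t gives ΔQ = t/0.9 and wedge t, so DWL = t²/1.8.
t²/1.8 = 31.25 → t² = 56.25 → t = 7.5.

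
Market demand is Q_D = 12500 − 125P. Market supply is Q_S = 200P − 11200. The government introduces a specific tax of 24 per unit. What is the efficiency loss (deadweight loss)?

22153.85

In inverse form: demand P = 100 − 0.008Q, supply P = 56 + 0.005Q.
Competitive equilibrium: 100 − 0.008Q = 56 + 0.005Q → Q* = 3384.6154, P* = 72.9231.
With the tax, the buyer price exceeds the seller price by 24: (100 − 0.008Q) − (56 + 0.005Q) = 24 → Q' = 1538.4615.
ΔQ = 3384.6154 − 1538.4615 = 1846.1539; the wedge equals the tax, 24.
Welfare loss = ½ × 1846.1539 × 24 = 22153.85.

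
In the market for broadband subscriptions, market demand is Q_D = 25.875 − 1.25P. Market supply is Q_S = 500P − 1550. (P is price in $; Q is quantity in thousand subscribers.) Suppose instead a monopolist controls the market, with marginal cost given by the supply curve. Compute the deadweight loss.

$48.16 thousand

In inverse form: demand P = 20.7 − 0.8Q, supply P = 3.1 + 0.002Q.
Competitive equilibrium: 20.7 − 0.8Q = 3.1 + 0.002Q → Q* = 21.9451, P* = 3.1439.
Marginal revenue: MR = 20.7 − 1.6Q. Set MR = MC: 20.7 − 1.6Q = 3.1 + 0.002Q → Q_m = 10.9863.
Price P_m = 20.7 − 0.8·10.9863 = 11.911; MC(Q_m) = 3.1 + 0.002·10.9863 = 3.122.
Competitive Q* = 21.9451, so ΔQ = 10.9588; wedge = 11.911 − 3.122 = 8.789.
The triangle = ½ × 10.9588 × 8.789 = $48.16 thousand.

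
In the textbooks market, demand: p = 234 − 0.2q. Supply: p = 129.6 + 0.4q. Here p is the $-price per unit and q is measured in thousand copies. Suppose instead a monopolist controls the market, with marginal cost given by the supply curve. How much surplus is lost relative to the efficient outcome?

Competitive equilibrium: 234 − 0.2q = 129.6 + 0.4q → q* = 174, p* = 199.2.
Marginal revenue: MR = 234 − 0.4q. Set MR = MC: 234 − 0.4q = 129.6 + 0.4q → q_m = 130.5.
Price p_m = 234 − 0.2·130.5 = 207.9; MC(q_m) = 129.6 + 0.4·130.5 = 181.8.
Competitive q* = 174, so Δq = 43.5; wedge = 207.9 − 181.8 = 26.1.
Deadweight loss = ½ × 43.5 × 26.1 = $567.675 thousand.

$567.675 thousand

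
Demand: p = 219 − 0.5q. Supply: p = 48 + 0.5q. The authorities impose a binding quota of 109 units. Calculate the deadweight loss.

Competitive equilibrium: 219 − 0.5q = 48 + 0.5q → q* = 171, p* = 133.5.
At q = 109: demand price = 219 − 0.5·109 = 164.5; supply price = 48 + 0.5·109 = 102.5.
Δq = 171 − 109 = 62; wedge = 164.5 − 102.5 = 62.
DWL = ½ × 62 × 62 = 1922.

1922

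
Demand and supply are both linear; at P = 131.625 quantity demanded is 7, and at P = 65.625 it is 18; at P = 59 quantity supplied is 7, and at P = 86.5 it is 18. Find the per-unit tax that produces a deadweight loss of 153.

Demand slope = (65.625 − 131.625)/(18 − 7) = −6, so P = 173.625 − 6Q.
Supply slope = (86.5 − 59)/(18 − 7) = 2.5, so P = 41.5 + 2.5Q.
Competitive equilibrium: 173.625 − 6Q = 41.5 + 2.5Q → Q* = 15.5441, P* = 80.3603.
A tax t gives ΔQ = t/8.5 and wedge t, so DWL = t²/17.
t²/17 = 153 → t² = 2601 → t = 51.

51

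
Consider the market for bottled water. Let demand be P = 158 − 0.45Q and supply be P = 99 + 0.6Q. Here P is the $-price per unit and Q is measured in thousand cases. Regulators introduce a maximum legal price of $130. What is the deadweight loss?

$10.74 thousand

Competitive equilibrium: 158 − 0.45Q = 99 + 0.6Q → Q* = 56.1905, P* = 132.7143.
At the ceiling P = 130, quantity supplied = (130 − 99)/0.6 = 51.6667.
Willingness to pay at Q' = 51.6667: 158 − 0.45·51.6667 = 134.75.
ΔQ = 56.1905 − 51.6667 = 4.5238; wedge = 134.75 − 130 = 4.75.
Deadweight loss = ½ × 4.5238 × 4.75 = $10.74 thousand.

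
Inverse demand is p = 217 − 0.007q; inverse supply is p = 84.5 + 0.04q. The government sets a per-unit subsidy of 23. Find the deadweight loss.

Competitive equilibrium: 217 − 0.007q = 84.5 + 0.04q → q* = 2819.1489, p* = 197.266.
The subsidy lowers effective supply by 23: p = 61.5 + 0.04q.
New quantity: 217 − 0.007q = 61.5 + 0.04q → q' = 3308.5106.
Overproduction Δq = 3308.5106 − 2819.1489 = 489.3617; wedge = subsidy = 23.
Deadweight loss = ½ × 489.3617 × 23 = 5627.66.

5627.66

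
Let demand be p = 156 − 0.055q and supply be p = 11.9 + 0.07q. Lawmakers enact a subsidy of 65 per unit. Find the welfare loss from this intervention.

16900

Competitive equilibrium: 156 − 0.055q = 11.9 + 0.07q → q* = 1152.8, p* = 92.596.
The subsidy lowers effective supply by 65: p = 0.07q − 53.1.
New quantity: 156 − 0.055q = 0.07q − 53.1 → q' = 1672.8.
Overproduction Δq = 1672.8 − 1152.8 = 520; wedge = subsidy = 65.
Welfare loss = ½ × 520 × 65 = 16900.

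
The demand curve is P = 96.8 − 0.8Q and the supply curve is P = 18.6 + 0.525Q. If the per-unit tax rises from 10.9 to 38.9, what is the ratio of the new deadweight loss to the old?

Competitive equilibrium: 96.8 − 0.8Q = 18.6 + 0.525Q → Q* = 59.0189, P* = 49.5849.
For a per-unit tax t: ΔQ = t/1.325, so DWL = ½·t·(t/1.325) = t²/2.65.
At t = 10.9: DWL = 44.834. At t = 38.9: DWL = 571.023.
Ratio = (38.9/10.9)² = 12.736.

12.736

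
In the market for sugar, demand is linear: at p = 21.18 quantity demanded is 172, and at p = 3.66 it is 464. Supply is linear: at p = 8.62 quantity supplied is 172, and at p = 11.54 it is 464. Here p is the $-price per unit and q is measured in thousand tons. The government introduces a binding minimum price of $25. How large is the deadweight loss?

$2068.34 thousand

Demand slope = (3.66 − 21.18)/(464 − 172) = −0.06, so p = 31.5 − 0.06q.
Supply slope = (11.54 − 8.62)/(464 − 172) = 0.01, so p = 6.9 + 0.01q.
Competitive equilibrium: 31.5 − 0.06q = 6.9 + 0.01q → q* = 351.4286, p* = 10.4143.
At the floor p = 25, quantity demanded = (31.5 − 25)/0.06 = 108.3333.
Sellers' marginal cost at q' = 108.3333: 6.9 + 0.01·108.3333 = 7.9833.
Δq = 351.4286 − 108.3333 = 243.0953; wedge = 25 − 7.9833 = 17.0167.
DWL = ½ × 243.0953 × 17.0167 = $2068.34 thousand.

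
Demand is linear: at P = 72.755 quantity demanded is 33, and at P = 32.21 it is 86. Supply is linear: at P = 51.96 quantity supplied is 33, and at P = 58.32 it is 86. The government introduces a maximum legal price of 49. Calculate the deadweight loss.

Demand slope = (32.21 − 72.755)/(86 − 33) = −0.765, so P = 98 − 0.765Q.
Supply slope = (58.32 − 51.96)/(86 − 33) = 0.12, so P = 48 + 0.12Q.
Competitive equilibrium: 98 − 0.765Q = 48 + 0.12Q → Q* = 56.4972, P* = 54.7797.
At the ceiling P = 49, quantity supplied = (49 − 48)/0.12 = 8.3333.
Willingness to pay at Q' = 8.3333: 98 − 0.765·8.3333 = 91.625.
ΔQ = 56.4972 − 8.3333 = 48.1639; wedge = 91.625 − 49 = 42.625.
Welfare loss = ½ × 48.1639 × 42.625 = 1026.49.

1026.49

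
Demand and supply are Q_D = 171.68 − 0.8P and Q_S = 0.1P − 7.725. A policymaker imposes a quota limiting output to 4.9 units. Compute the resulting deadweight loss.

In inverse form: demand P = 214.6 − 1.25Q, supply P = 77.25 + 10Q.
Competitive equilibrium: 214.6 − 1.25Q = 77.25 + 10Q → Q* = 12.2089, P* = 199.3389.
At Q = 4.9: demand price = 214.6 − 1.25·4.9 = 208.475; supply price = 77.25 + 10·4.9 = 126.25.
ΔQ = 12.2089 − 4.9 = 7.3089; wedge = 208.475 − 126.25 = 82.225.
Deadweight loss = ½ × 7.3089 × 82.225 = 300.49.

300.49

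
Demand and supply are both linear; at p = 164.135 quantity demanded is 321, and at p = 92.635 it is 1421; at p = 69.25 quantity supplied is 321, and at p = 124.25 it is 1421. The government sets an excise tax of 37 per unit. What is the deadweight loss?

Demand slope = (92.635 − 164.135)/(1421 − 321) = −0.065, so p = 185 − 0.065q.
Supply slope = (124.25 − 69.25)/(1421 − 321) = 0.05, so p = 53.2 + 0.05q.
Competitive equilibrium: 185 − 0.065q = 53.2 + 0.05q → q* = 1146.08696, p* = 110.50435.
With the tax, the buyer price exceeds the seller price by 37: (185 − 0.065q) − (53.2 + 0.05q) = 37 → q' = 824.34783.
Δq = 1146.08696 − 824.34783 = 321.73913; the wedge equals the tax, 37.
The triangle = ½ × 321.73913 × 37 = 5952.17.

5952.17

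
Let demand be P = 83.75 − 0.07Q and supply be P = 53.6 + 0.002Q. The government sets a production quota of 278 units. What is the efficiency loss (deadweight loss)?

Competitive equilibrium: 83.75 − 0.07Q = 53.6 + 0.002Q → Q* = 418.75, P* = 54.4375.
At Q = 278: demand price = 83.75 − 0.07·278 = 64.29; supply price = 53.6 + 0.002·278 = 54.156.
ΔQ = 418.75 − 278 = 140.75; wedge = 64.29 − 54.156 = 10.134.
DWL = ½ × 140.75 × 10.134 = 713.18.

713.18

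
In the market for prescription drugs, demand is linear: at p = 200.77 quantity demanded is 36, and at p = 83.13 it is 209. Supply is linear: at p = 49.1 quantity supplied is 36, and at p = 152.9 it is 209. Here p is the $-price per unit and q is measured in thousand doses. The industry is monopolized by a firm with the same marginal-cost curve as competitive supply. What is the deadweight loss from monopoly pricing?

$1838.65 thousand

Demand slope = (83.13 − 200.77)/(209 − 36) = −0.68, so p = 225.25 − 0.68q.
Supply slope = (152.9 − 49.1)/(209 − 36) = 0.6, so p = 27.5 + 0.6q.
Competitive equilibrium: 225.25 − 0.68q = 27.5 + 0.6q → q* = 154.4922, p* = 120.1953.
Marginal revenue: MR = 225.25 − 1.36q. Set MR = MC: 225.25 − 1.36q = 27.5 + 0.6q → q_m = 100.8929.
Price p_m = 225.25 − 0.68·100.8929 = 156.6428; MC(q_m) = 27.5 + 0.6·100.8929 = 88.0357.
Competitive q* = 154.4922, so Δq = 53.5993; wedge = 156.6428 − 88.0357 = 68.6071.
Deadweight loss = ½ × 53.5993 × 68.6071 = $1838.65 thousand.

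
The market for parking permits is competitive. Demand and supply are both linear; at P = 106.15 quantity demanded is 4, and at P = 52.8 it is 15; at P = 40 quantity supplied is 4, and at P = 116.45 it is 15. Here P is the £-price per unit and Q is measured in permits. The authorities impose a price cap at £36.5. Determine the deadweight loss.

£220.23

Demand slope = (52.8 − 106.15)/(15 − 4) = −4.85, so P = 125.55 − 4.85Q.
Supply slope = (116.45 − 40)/(15 − 4) = 6.95, so P = 12.2 + 6.95Q.
Competitive equilibrium: 125.55 − 4.85Q = 12.2 + 6.95Q → Q* = 9.60593, P* = 78.96123.
At the ceiling P = 36.5, quantity supplied = (36.5 − 12.2)/6.95 = 3.4964.
Willingness to pay at Q' = 3.4964: 125.55 − 4.85·3.4964 = 108.59246.
ΔQ = 9.60593 − 3.4964 = 6.10953; wedge = 108.59246 − 36.5 = 72.09246.
Deadweight loss = ½ × 6.10953 × 72.09246 = £220.23.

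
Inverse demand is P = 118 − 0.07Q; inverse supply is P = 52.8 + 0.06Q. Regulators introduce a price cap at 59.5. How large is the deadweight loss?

9880

Competitive equilibrium: 118 − 0.07Q = 52.8 + 0.06Q → Q* = 501.53846, P* = 82.89231.
At the ceiling P = 59.5, quantity supplied = (59.5 − 52.8)/0.06 = 111.66667.
Willingness to pay at Q' = 111.66667: 118 − 0.07·111.66667 = 110.18333.
ΔQ = 501.53846 − 111.66667 = 389.87179; wedge = 110.18333 − 59.5 = 50.68333.
DWL = ½ × 389.87179 × 50.68333 = 9880.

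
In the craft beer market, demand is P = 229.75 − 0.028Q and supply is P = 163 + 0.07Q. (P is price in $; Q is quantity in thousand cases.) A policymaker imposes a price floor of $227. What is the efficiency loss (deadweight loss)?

Competitive equilibrium: 229.75 − 0.028Q = 163 + 0.07Q → Q* = 681.1224, P* = 210.6786.
At the floor P = 227, quantity demanded = (229.75 − 227)/0.028 = 98.2143.
Sellers' marginal cost at Q' = 98.2143: 163 + 0.07·98.2143 = 169.875.
ΔQ = 681.1224 − 98.2143 = 582.9081; wedge = 227 − 169.875 = 57.125.
The triangle = ½ × 582.9081 × 57.125 = $16649.31 thousand.

$16649.31 thousand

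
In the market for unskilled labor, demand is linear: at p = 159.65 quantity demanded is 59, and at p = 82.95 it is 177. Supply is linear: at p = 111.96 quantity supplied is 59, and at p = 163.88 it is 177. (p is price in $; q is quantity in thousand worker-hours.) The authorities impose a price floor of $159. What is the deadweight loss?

$996.13 thousand

Demand slope = (82.95 − 159.65)/(177 − 59) = −0.65, so p = 198 − 0.65q.
Supply slope = (163.88 − 111.96)/(177 − 59) = 0.44, so p = 86 + 0.44q.
Competitive equilibrium: 198 − 0.65q = 86 + 0.44q → q* = 102.7523, p* = 131.211.
At the floor p = 159, quantity demanded = (198 − 159)/0.65 = 60.
Sellers' marginal cost at q' = 60: 86 + 0.44·60 = 112.4.
Δq = 102.7523 − 60 = 42.7523; wedge = 159 − 112.4 = 46.6.
Welfare loss = ½ × 42.7523 × 46.6 = $996.13 thousand.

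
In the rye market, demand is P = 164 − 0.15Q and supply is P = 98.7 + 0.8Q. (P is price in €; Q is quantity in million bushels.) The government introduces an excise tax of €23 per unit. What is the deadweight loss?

€278.42 million

Competitive equilibrium: 164 − 0.15Q = 98.7 + 0.8Q → Q* = 68.7368, P* = 153.6895.
With the tax, the buyer price exceeds the seller price by 23: (164 − 0.15Q) − (98.7 + 0.8Q) = 23 → Q' = 44.5263.
ΔQ = 68.7368 − 44.5263 = 24.2105; the wedge equals the tax, 23.
DWL = ½ × 24.2105 × 23 = €278.42 million.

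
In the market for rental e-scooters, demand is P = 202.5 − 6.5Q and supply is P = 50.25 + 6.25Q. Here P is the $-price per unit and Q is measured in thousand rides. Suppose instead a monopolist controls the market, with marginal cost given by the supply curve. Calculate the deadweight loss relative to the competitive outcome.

$103.64 thousand

Competitive equilibrium: 202.5 − 6.5Q = 50.25 + 6.25Q → Q* = 11.9412, P* = 124.8824.
Marginal revenue: MR = 202.5 − 13Q. Set MR = MC: 202.5 − 13Q = 50.25 + 6.25Q → Q_m = 7.9091.
Price P_m = 202.5 − 6.5·7.9091 = 151.0909; MC(Q_m) = 50.25 + 6.25·7.9091 = 99.6819.
Competitive Q* = 11.9412, so ΔQ = 4.0321; wedge = 151.0909 − 99.6819 = 51.409.
DWL = ½ × 4.0321 × 51.409 = $103.64 thousand.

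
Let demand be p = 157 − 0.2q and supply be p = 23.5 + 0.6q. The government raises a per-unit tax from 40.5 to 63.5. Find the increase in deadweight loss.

Competitive equilibrium: 157 − 0.2q = 23.5 + 0.6q → q* = 166.875, p* = 123.625.
For a per-unit tax t: Δq = t/0.8, so DWL = ½·t·(t/0.8) = t²/1.6.
At t = 40.5: DWL = 1025.156. At t = 63.5: DWL = 2520.156.
Increase = 2520.156 − 1025.156 = 1495.

1495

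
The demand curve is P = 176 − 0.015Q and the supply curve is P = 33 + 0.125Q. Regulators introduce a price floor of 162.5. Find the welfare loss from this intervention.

1032.14

Competitive equilibrium: 176 − 0.015Q = 33 + 0.125Q → Q* = 1021.4286, P* = 160.6786.
At the floor P = 162.5, quantity demanded = (176 − 162.5)/0.015 = 900.
Sellers' marginal cost at Q' = 900: 33 + 0.125·900 = 145.5.
ΔQ = 1021.4286 − 900 = 121.4286; wedge = 162.5 − 145.5 = 17.
Welfare loss = ½ × 121.4286 × 17 = 1032.14.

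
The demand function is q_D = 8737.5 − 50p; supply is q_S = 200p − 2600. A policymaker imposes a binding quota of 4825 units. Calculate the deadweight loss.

In inverse form: demand p = 174.75 − 0.02q, supply p = 13 + 0.005q.
Competitive equilibrium: 174.75 − 0.02q = 13 + 0.005q → q* = 6470, p* = 45.35.
At q = 4825: demand price = 174.75 − 0.02·4825 = 78.25; supply price = 13 + 0.005·4825 = 37.125.
Δq = 6470 − 4825 = 1645; wedge = 78.25 − 37.125 = 41.125.
Welfare loss = ½ × 1645 × 41.125 = 33825.31.

33825.31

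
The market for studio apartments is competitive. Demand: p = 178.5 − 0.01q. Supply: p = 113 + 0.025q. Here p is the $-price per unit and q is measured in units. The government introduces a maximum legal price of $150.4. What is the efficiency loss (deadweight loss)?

$2466.57

Competitive equilibrium: 178.5 − 0.01q = 113 + 0.025q → q* = 1871.4286, p* = 159.7857.
At the ceiling p = 150.4, quantity supplied = (150.4 − 113)/0.025 = 1496.
Willingness to pay at q' = 1496: 178.5 − 0.01·1496 = 163.54.
Δq = 1871.4286 − 1496 = 375.4286; wedge = 163.54 − 150.4 = 13.14.
The triangle = ½ × 375.4286 × 13.14 = $2466.57.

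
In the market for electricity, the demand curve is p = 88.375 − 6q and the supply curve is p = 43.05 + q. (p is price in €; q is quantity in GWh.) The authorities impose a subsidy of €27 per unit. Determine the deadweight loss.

Competitive equilibrium: 88.375 − 6q = 43.05 + q → q* = 6.475, p* = 49.525.
The subsidy lowers effective supply by 27: p = 16.05 + q.
New quantity: 88.375 − 6q = 16.05 + q → q' = 10.3321.
Overproduction Δq = 10.3321 − 6.475 = 3.8571; wedge = subsidy = 27.
DWL = ½ × 3.8571 × 27 = €52.07.

€52.07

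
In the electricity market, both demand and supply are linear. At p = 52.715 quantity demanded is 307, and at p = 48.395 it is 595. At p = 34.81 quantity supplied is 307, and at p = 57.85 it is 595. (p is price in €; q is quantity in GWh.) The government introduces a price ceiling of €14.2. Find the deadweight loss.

Demand slope = (48.395 − 52.715)/(595 − 307) = −0.015, so p = 57.32 − 0.015q.
Supply slope = (57.85 − 34.81)/(595 − 307) = 0.08, so p = 10.25 + 0.08q.
Competitive equilibrium: 57.32 − 0.015q = 10.25 + 0.08q → q* = 495.47368, p* = 49.88789.
At the ceiling p = 14.2, quantity supplied = (14.2 − 10.25)/0.08 = 49.375.
Willingness to pay at q' = 49.375: 57.32 − 0.015·49.375 = 56.57938.
Δq = 495.47368 − 49.375 = 446.09868; wedge = 56.57938 − 14.2 = 42.37938.
Deadweight loss = ½ × 446.09868 × 42.37938 = €9452.69.

€9452.69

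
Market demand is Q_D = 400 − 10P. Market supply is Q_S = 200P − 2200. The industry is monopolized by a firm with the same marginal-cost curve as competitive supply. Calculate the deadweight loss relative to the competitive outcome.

952.95

In inverse form: demand P = 40 − 0.1Q, supply P = 11 + 0.005Q.
Competitive equilibrium: 40 − 0.1Q = 11 + 0.005Q → Q* = 276.1905, P* = 12.381.
Marginal revenue: MR = 40 − 0.2Q. Set MR = MC: 40 − 0.2Q = 11 + 0.005Q → Q_m = 141.4634.
Price P_m = 40 − 0.1·141.4634 = 25.8537; MC(Q_m) = 11 + 0.005·141.4634 = 11.7073.
Competitive Q* = 276.1905, so ΔQ = 134.7271; wedge = 25.8537 − 11.7073 = 14.1464.
Deadweight loss = ½ × 134.7271 × 14.1464 = 952.95.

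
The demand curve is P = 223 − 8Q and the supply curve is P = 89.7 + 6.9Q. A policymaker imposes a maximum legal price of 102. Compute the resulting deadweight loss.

382.32

Competitive equilibrium: 223 − 8Q = 89.7 + 6.9Q → Q* = 8.9463, P* = 151.4295.
At the ceiling P = 102, quantity supplied = (102 − 89.7)/6.9 = 1.7826.
Willingness to pay at Q' = 1.7826: 223 − 8·1.7826 = 208.7392.
ΔQ = 8.9463 − 1.7826 = 7.1637; wedge = 208.7392 − 102 = 106.7392.
Welfare loss = ½ × 7.1637 × 106.7392 = 382.32.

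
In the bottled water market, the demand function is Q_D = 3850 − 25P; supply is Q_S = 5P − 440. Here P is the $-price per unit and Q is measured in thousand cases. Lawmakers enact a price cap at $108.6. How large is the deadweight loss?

$3550.08 thousand

In inverse form: demand P = 154 − 0.04Q, supply P = 88 + 0.2Q.
Competitive equilibrium: 154 − 0.04Q = 88 + 0.2Q → Q* = 275, P* = 143.
At the ceiling P = 108.6, quantity supplied = (108.6 − 88)/0.2 = 103.
Willingness to pay at Q' = 103: 154 − 0.04·103 = 149.88.
ΔQ = 275 − 103 = 172; wedge = 149.88 − 108.6 = 41.28.
The triangle = ½ × 172 × 41.28 = $3550.08 thousand.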